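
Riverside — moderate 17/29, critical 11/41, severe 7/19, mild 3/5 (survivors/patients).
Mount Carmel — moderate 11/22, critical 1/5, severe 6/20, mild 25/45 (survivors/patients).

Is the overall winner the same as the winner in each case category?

No

Moderate: Riverside 17/29 = 58.6%, Mount Carmel 11/22 = 50.0% → Riverside
Critical: Riverside 11/41 = 26.8%, Mount Carmel 1/5 = 20.0% → Riverside
Severe: Riverside 7/19 = 36.8%, Mount Carmel 6/20 = 30.0% → Riverside
Mild: Riverside 3/5 = 60.0%, Mount Carmel 25/45 = 55.6% → Riverside
Overall: Riverside 38/94 = 40.4%, Mount Carmel 43/92 = 46.7% → Mount Carmel
Riverside wins each case group but Mount Carmel wins overall — the comparison reverses. Riverside's patients skew toward critical, which has a lower base rate.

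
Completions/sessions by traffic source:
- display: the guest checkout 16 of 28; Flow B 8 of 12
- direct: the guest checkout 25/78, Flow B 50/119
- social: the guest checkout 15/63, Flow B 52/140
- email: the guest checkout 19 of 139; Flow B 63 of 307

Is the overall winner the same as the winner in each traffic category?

Yes

Display: the guest checkout 16/28 = 57.1%, Flow B 8/12 = 66.7% → Flow B
Direct: the guest checkout 25/78 = 32.1%, Flow B 50/119 = 42.0% → Flow B
Social: the guest checkout 15/63 = 23.8%, Flow B 52/140 = 37.1% → Flow B
Email: the guest checkout 19/139 = 13.7%, Flow B 63/307 = 20.5% → Flow B
Overall: the guest checkout 75/308 = 24.4%, Flow B 173/578 = 29.9% → Flow B
Flow B wins overall and in every traffic group — no reversal.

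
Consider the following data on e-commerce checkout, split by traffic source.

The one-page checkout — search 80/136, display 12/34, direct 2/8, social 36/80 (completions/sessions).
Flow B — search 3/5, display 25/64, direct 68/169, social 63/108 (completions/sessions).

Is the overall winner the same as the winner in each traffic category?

No

Search: the one-page checkout 80/136 = 58.8%, Flow B 3/5 = 60.0% → Flow B
Display: the one-page checkout 12/34 = 35.3%, Flow B 25/64 = 39.1% → Flow B
Direct: the one-page checkout 2/8 = 25.0%, Flow B 68/169 = 40.2% → Flow B
Social: the one-page checkout 36/80 = 45.0%, Flow B 63/108 = 58.3% → Flow B
Overall: the one-page checkout 130/258 = 50.4%, Flow B 159/346 = 46.0% → the one-page checkout
Flow B wins each traffic group but the one-page checkout wins overall — the comparison reverses. Flow B's sessions skew toward direct, which has a lower base rate.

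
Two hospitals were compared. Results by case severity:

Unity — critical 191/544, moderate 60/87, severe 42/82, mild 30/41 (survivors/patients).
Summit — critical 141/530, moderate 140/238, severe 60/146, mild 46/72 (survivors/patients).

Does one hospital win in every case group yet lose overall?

Critical: Unity 191/544 = 35.1%, Summit 141/530 = 26.6% → Unity
Moderate: Unity 60/87 = 69.0%, Summit 140/238 = 58.8% → Unity
Severe: Unity 42/82 = 51.2%, Summit 60/146 = 41.1% → Unity
Mild: Unity 30/41 = 73.2%, Summit 46/72 = 63.9% → Unity
Overall: Unity 323/754 = 42.8%, Summit 387/986 = 39.2% → Unity
Unity wins overall and in every case group — no reversal.

No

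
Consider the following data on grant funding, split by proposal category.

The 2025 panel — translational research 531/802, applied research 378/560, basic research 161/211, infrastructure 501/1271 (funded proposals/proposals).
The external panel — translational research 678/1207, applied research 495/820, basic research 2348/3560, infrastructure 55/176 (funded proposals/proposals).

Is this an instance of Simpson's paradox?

Translational research: the 2025 panel 531/802 = 66.2%, the external panel 678/1207 = 56.2% → the 2025 panel
Applied research: the 2025 panel 378/560 = 67.5%, the external panel 495/820 = 60.4% → the 2025 panel
Basic research: the 2025 panel 161/211 = 76.3%, the external panel 2348/3560 = 66.0% → the 2025 panel
Infrastructure: the 2025 panel 501/1271 = 39.4%, the external panel 55/176 = 31.2% → the 2025 panel
Overall: the 2025 panel 1571/2844 = 55.2%, the external panel 3576/5763 = 62.1% → the external panel
The 2025 panel wins each proposal group but the external panel wins overall — the comparison reverses. The 2025 panel's proposals skew toward infrastructure, which has a lower base rate.

Yes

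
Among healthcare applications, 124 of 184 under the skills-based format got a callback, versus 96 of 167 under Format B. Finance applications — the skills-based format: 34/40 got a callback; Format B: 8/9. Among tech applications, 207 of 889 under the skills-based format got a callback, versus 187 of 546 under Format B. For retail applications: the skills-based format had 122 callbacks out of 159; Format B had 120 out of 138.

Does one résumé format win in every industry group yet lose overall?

No

Healthcare: the skills-based format 124/184 = 67.4%, Format B 96/167 = 57.5% → the skills-based format
Finance: the skills-based format 34/40 = 85.0%, Format B 8/9 = 88.9% → Format B
Tech: the skills-based format 207/889 = 23.3%, Format B 187/546 = 34.2% → Format B
Retail: the skills-based format 122/159 = 76.7%, Format B 120/138 = 87.0% → Format B
Overall: the skills-based format 487/1272 = 38.3%, Format B 411/860 = 47.8% → Format B
Neither sweeps: the skills-based format wins 1 of 4 groups, Format B wins 3. Format B wins overall but not every group — no Simpson reversal.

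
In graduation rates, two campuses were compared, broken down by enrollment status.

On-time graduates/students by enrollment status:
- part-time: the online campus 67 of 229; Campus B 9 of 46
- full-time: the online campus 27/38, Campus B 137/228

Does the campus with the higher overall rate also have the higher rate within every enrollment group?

Part-time: the online campus 67/229 = 29.3%, Campus B 9/46 = 19.6% → the online campus
Full-time: the online campus 27/38 = 71.1%, Campus B 137/228 = 60.1% → the online campus
Overall: the online campus 94/267 = 35.2%, Campus B 146/274 = 53.3% → Campus B
The online campus wins each enrollment group but Campus B wins overall — the comparison reverses. The online campus's students skew toward part-time, which has a lower base rate.

No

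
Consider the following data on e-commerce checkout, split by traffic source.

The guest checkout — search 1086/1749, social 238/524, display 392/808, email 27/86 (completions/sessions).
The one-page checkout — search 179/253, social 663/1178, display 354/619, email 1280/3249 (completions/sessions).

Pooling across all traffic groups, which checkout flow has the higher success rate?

the guest checkout

Search: the guest checkout 1086/1749 = 62.1%, the one-page checkout 179/253 = 70.8% → the one-page checkout
Social: the guest checkout 238/524 = 45.4%, the one-page checkout 663/1178 = 56.3% → the one-page checkout
Display: the guest checkout 392/808 = 48.5%, the one-page checkout 354/619 = 57.2% → the one-page checkout
Email: the guest checkout 27/86 = 31.4%, the one-page checkout 1280/3249 = 39.4% → the one-page checkout
Overall: the guest checkout 1743/3167 = 55.0%, the one-page checkout 2476/5299 = 46.7% → the guest checkout
(The one-page checkout wins every traffic group but the guest checkout wins overall — the one-page checkout's sessions skew toward the low-rate email group.)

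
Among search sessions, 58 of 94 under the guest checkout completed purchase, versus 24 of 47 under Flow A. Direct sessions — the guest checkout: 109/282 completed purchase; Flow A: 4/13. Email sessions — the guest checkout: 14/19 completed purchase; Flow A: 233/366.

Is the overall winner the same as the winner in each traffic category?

Search: the guest checkout 58/94 = 61.7%, Flow A 24/47 = 51.1% → the guest checkout
Direct: the guest checkout 109/282 = 38.7%, Flow A 4/13 = 30.8% → the guest checkout
Email: the guest checkout 14/19 = 73.7%, Flow A 233/366 = 63.7% → the guest checkout
Overall: the guest checkout 181/395 = 45.8%, Flow A 261/426 = 61.3% → Flow A
The guest checkout wins each traffic group but Flow A wins overall — the comparison reverses. The guest checkout's sessions skew toward direct, which has a lower base rate.

No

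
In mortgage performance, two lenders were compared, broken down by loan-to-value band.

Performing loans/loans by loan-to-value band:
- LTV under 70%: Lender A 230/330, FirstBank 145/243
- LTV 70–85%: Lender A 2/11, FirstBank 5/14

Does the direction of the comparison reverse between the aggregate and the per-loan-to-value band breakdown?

No

LTV under 70%: Lender A 230/330 = 69.7%, FirstBank 145/243 = 59.7% → Lender A
LTV 70–85%: Lender A 2/11 = 18.2%, FirstBank 5/14 = 35.7% → FirstBank
Overall: Lender A 232/341 = 68.0%, FirstBank 150/257 = 58.4% → Lender A
Neither sweeps: Lender A wins 1 of 2 groups, FirstBank wins 1. Lender A wins overall but not every group — no Simpson reversal.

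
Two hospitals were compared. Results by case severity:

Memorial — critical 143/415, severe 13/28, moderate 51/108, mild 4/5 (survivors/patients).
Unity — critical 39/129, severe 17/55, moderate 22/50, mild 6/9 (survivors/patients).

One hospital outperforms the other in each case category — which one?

Memorial

Critical: Memorial 143/415 = 34.5%, Unity 39/129 = 30.2% → Memorial
Severe: Memorial 13/28 = 46.4%, Unity 17/55 = 30.9% → Memorial
Moderate: Memorial 51/108 = 47.2%, Unity 22/50 = 44.0% → Memorial
Mild: Memorial 4/5 = 80.0%, Unity 6/9 = 66.7% → Memorial
Memorial has the higher rate in all 4 groups.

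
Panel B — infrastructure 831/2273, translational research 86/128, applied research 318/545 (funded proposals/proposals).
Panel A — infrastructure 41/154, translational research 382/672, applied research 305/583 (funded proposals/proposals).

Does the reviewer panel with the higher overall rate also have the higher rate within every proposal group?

Infrastructure: Panel B 831/2273 = 36.6%, Panel A 41/154 = 26.6% → Panel B
Translational research: Panel B 86/128 = 67.2%, Panel A 382/672 = 56.8% → Panel B
Applied research: Panel B 318/545 = 58.3%, Panel A 305/583 = 52.3% → Panel B
Overall: Panel B 1235/2946 = 41.9%, Panel A 728/1409 = 51.7% → Panel A
Panel B wins each proposal group but Panel A wins overall — the comparison reverses. Panel B's proposals skew toward infrastructure, which has a lower base rate.

No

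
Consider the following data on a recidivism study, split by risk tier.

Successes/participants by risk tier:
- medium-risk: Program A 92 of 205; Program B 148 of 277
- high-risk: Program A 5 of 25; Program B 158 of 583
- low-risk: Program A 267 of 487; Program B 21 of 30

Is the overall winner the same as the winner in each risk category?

Medium-risk: Program A 92/205 = 44.9%, Program B 148/277 = 53.4% → Program B
High-risk: Program A 5/25 = 20.0%, Program B 158/583 = 27.1% → Program B
Low-risk: Program A 267/487 = 54.8%, Program B 21/30 = 70.0% → Program B
Overall: Program A 364/717 = 50.8%, Program B 327/890 = 36.7% → Program A
Program B wins each risk group but Program A wins overall — the comparison reverses. Program B's participants skew toward high-risk, which has a lower base rate.

No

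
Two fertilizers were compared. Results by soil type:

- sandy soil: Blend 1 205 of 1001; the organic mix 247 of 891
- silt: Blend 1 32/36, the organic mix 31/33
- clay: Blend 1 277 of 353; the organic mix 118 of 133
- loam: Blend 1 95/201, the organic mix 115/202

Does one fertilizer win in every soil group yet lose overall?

No

Sandy soil: Blend 1 205/1001 = 20.5%, the organic mix 247/891 = 27.7% → the organic mix
Silt: Blend 1 32/36 = 88.9%, the organic mix 31/33 = 93.9% → the organic mix
Clay: Blend 1 277/353 = 78.5%, the organic mix 118/133 = 88.7% → the organic mix
Loam: Blend 1 95/201 = 47.3%, the organic mix 115/202 = 56.9% → the organic mix
Overall: Blend 1 609/1591 = 38.3%, the organic mix 511/1259 = 40.6% → the organic mix
The organic mix wins overall and in every soil group — no reversal.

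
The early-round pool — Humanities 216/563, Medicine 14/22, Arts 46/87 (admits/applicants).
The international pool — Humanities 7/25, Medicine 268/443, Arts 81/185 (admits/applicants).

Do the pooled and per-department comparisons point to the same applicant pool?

Humanities: the early-round pool 216/563 = 38.4%, the international pool 7/25 = 28.0% → the early-round pool
Medicine: the early-round pool 14/22 = 63.6%, the international pool 268/443 = 60.5% → the early-round pool
Arts: the early-round pool 46/87 = 52.9%, the international pool 81/185 = 43.8% → the early-round pool
Overall: the early-round pool 276/672 = 41.1%, the international pool 356/653 = 54.5% → the international pool
The early-round pool wins each department group but the international pool wins overall — the comparison reverses. The early-round pool's applicants skew toward Humanities, which has a lower base rate.

No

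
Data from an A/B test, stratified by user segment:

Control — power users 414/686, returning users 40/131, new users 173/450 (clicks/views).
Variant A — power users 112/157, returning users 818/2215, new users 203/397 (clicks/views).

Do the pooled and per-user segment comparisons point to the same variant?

Power users: Control 414/686 = 60.3%, Variant A 112/157 = 71.3% → Variant A
Returning users: Control 40/131 = 30.5%, Variant A 818/2215 = 36.9% → Variant A
New users: Control 173/450 = 38.4%, Variant A 203/397 = 51.1% → Variant A
Overall: Control 627/1267 = 49.5%, Variant A 1133/2769 = 40.9% → Control
Variant A wins each user group but Control wins overall — the comparison reverses. Variant A's views skew toward returning users, which has a lower base rate.

No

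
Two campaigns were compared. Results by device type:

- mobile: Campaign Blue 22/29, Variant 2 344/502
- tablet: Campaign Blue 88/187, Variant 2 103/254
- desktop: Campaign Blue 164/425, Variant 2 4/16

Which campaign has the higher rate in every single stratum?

Campaign Blue

Mobile: Campaign Blue 22/29 = 75.9%, Variant 2 344/502 = 68.5% → Campaign Blue
Tablet: Campaign Blue 88/187 = 47.1%, Variant 2 103/254 = 40.6% → Campaign Blue
Desktop: Campaign Blue 164/425 = 38.6%, Variant 2 4/16 = 25.0% → Campaign Blue
Campaign Blue has the higher rate in all 3 groups.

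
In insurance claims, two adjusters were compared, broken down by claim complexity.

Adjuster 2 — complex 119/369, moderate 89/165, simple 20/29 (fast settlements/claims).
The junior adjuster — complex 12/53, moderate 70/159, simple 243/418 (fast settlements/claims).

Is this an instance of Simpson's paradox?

Yes

Complex: Adjuster 2 119/369 = 32.2%, the junior adjuster 12/53 = 22.6% → Adjuster 2
Moderate: Adjuster 2 89/165 = 53.9%, the junior adjuster 70/159 = 44.0% → Adjuster 2
Simple: Adjuster 2 20/29 = 69.0%, the junior adjuster 243/418 = 58.1% → Adjuster 2
Overall: Adjuster 2 228/563 = 40.5%, the junior adjuster 325/630 = 51.6% → the junior adjuster
Adjuster 2 wins each claim group but the junior adjuster wins overall — the comparison reverses. Adjuster 2's claims skew toward complex, which has a lower base rate.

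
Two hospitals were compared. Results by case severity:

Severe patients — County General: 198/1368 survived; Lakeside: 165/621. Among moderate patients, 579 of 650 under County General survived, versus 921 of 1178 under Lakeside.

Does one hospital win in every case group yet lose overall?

No

Severe: County General 198/1368 = 14.5%, Lakeside 165/621 = 26.6% → Lakeside
Moderate: County General 579/650 = 89.1%, Lakeside 921/1178 = 78.2% → County General
Overall: County General 777/2018 = 38.5%, Lakeside 1086/1799 = 60.4% → Lakeside
Neither sweeps: County General wins 1 of 2 groups, Lakeside wins 1. Lakeside wins overall but not every group — no Simpson reversal.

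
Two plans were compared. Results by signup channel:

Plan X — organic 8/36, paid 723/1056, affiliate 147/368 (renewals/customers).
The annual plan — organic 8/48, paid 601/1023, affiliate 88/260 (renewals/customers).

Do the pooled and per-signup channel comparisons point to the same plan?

Organic: Plan X 8/36 = 22.2%, the annual plan 8/48 = 16.7% → Plan X
Paid: Plan X 723/1056 = 68.5%, the annual plan 601/1023 = 58.7% → Plan X
Affiliate: Plan X 147/368 = 39.9%, the annual plan 88/260 = 33.8% → Plan X
Overall: Plan X 878/1460 = 60.1%, the annual plan 697/1331 = 52.4% → Plan X
Plan X wins overall and in every signup group — no reversal.

Yes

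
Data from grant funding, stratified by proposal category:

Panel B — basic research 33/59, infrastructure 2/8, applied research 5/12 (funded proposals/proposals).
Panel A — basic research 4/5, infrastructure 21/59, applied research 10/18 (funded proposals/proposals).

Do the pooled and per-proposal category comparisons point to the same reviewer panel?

Basic research: Panel B 33/59 = 55.9%, Panel A 4/5 = 80.0% → Panel A
Infrastructure: Panel B 2/8 = 25.0%, Panel A 21/59 = 35.6% → Panel A
Applied research: Panel B 5/12 = 41.7%, Panel A 10/18 = 55.6% → Panel A
Overall: Panel B 40/79 = 50.6%, Panel A 35/82 = 42.7% → Panel B
Panel A wins each proposal group but Panel B wins overall — the comparison reverses. Panel A's proposals skew toward infrastructure, which has a lower base rate.

No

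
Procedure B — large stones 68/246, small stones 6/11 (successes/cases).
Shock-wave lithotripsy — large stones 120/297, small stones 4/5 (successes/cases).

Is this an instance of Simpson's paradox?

Large stones: Procedure B 68/246 = 27.6%, shock-wave lithotripsy 120/297 = 40.4% → shock-wave lithotripsy
Small stones: Procedure B 6/11 = 54.5%, shock-wave lithotripsy 4/5 = 80.0% → shock-wave lithotripsy
Overall: Procedure B 74/257 = 28.8%, shock-wave lithotripsy 124/302 = 41.1% → shock-wave lithotripsy
Shock-wave lithotripsy wins overall and in every stone group — no reversal.

No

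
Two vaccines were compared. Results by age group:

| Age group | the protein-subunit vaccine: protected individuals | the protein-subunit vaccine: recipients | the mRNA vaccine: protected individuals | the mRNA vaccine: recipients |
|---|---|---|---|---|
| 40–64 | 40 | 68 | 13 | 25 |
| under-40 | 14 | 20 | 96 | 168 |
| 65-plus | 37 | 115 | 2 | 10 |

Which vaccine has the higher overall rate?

40–64: the protein-subunit vaccine 40/68 = 58.8%, the mRNA vaccine 13/25 = 52.0% → the protein-subunit vaccine
Under-40: the protein-subunit vaccine 14/20 = 70.0%, the mRNA vaccine 96/168 = 57.1% → the protein-subunit vaccine
65-plus: the protein-subunit vaccine 37/115 = 32.2%, the mRNA vaccine 2/10 = 20.0% → the protein-subunit vaccine
Overall: the protein-subunit vaccine 91/203 = 44.8%, the mRNA vaccine 111/203 = 54.7% → the mRNA vaccine
(The protein-subunit vaccine wins every age group but the mRNA vaccine wins overall — the protein-subunit vaccine's recipients skew toward the low-rate 65-plus group.)

the mRNA vaccine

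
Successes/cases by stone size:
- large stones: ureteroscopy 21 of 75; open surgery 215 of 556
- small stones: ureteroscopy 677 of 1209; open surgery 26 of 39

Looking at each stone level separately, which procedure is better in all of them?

open surgery

Large stones: ureteroscopy 21/75 = 28.0%, open surgery 215/556 = 38.7% → open surgery
Small stones: ureteroscopy 677/1209 = 56.0%, open surgery 26/39 = 66.7% → open surgery
Open surgery has the higher rate in both groups.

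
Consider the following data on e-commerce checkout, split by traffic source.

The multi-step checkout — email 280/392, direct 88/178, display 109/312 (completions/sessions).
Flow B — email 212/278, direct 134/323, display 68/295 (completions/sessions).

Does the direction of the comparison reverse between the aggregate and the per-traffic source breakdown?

No

Email: the multi-step checkout 280/392 = 71.4%, Flow B 212/278 = 76.3% → Flow B
Direct: the multi-step checkout 88/178 = 49.4%, Flow B 134/323 = 41.5% → the multi-step checkout
Display: the multi-step checkout 109/312 = 34.9%, Flow B 68/295 = 23.1% → the multi-step checkout
Overall: the multi-step checkout 477/882 = 54.1%, Flow B 414/896 = 46.2% → the multi-step checkout
Neither sweeps: the multi-step checkout wins 2 of 3 groups, Flow B wins 1. The multi-step checkout wins overall but not every group — no Simpson reversal.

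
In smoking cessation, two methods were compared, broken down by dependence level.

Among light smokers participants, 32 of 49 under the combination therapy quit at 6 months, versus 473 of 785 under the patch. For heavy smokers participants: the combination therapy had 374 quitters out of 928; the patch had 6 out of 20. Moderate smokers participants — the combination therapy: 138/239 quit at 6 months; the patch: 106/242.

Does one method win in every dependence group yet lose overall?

Yes

Light smokers: the combination therapy 32/49 = 65.3%, the patch 473/785 = 60.3% → the combination therapy
Heavy smokers: the combination therapy 374/928 = 40.3%, the patch 6/20 = 30.0% → the combination therapy
Moderate smokers: the combination therapy 138/239 = 57.7%, the patch 106/242 = 43.8% → the combination therapy
Overall: the combination therapy 544/1216 = 44.7%, the patch 585/1047 = 55.9% → the patch
The combination therapy wins each dependence group but the patch wins overall — the comparison reverses. The combination therapy's participants skew toward heavy smokers, which has a lower base rate.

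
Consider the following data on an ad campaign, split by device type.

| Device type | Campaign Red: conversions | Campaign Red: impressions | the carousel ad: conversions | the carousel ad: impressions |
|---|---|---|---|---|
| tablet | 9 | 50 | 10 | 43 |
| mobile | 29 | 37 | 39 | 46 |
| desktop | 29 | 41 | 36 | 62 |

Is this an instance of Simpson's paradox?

No

Tablet: Campaign Red 9/50 = 18.0%, the carousel ad 10/43 = 23.3% → the carousel ad
Mobile: Campaign Red 29/37 = 78.4%, the carousel ad 39/46 = 84.8% → the carousel ad
Desktop: Campaign Red 29/41 = 70.7%, the carousel ad 36/62 = 58.1% → Campaign Red
Overall: Campaign Red 67/128 = 52.3%, the carousel ad 85/151 = 56.3% → the carousel ad
Neither sweeps: Campaign Red wins 1 of 3 groups, the carousel ad wins 2. The carousel ad wins overall but not every group — no Simpson reversal.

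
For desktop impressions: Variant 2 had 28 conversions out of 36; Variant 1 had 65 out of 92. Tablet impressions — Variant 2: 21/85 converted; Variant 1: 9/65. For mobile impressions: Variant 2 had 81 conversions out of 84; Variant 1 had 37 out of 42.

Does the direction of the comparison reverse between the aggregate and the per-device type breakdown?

No

Desktop: Variant 2 28/36 = 77.8%, Variant 1 65/92 = 70.7% → Variant 2
Tablet: Variant 2 21/85 = 24.7%, Variant 1 9/65 = 13.8% → Variant 2
Mobile: Variant 2 81/84 = 96.4%, Variant 1 37/42 = 88.1% → Variant 2
Overall: Variant 2 130/205 = 63.4%, Variant 1 111/199 = 55.8% → Variant 2
Variant 2 wins overall and in every device group — no reversal.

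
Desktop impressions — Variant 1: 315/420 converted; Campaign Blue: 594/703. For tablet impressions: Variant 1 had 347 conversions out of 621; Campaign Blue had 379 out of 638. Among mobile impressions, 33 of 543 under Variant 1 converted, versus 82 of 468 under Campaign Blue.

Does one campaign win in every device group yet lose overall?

No

Desktop: Variant 1 315/420 = 75.0%, Campaign Blue 594/703 = 84.5% → Campaign Blue
Tablet: Variant 1 347/621 = 55.9%, Campaign Blue 379/638 = 59.4% → Campaign Blue
Mobile: Variant 1 33/543 = 6.1%, Campaign Blue 82/468 = 17.5% → Campaign Blue
Overall: Variant 1 695/1584 = 43.9%, Campaign Blue 1055/1809 = 58.3% → Campaign Blue
Campaign Blue wins overall and in every device group — no reversal.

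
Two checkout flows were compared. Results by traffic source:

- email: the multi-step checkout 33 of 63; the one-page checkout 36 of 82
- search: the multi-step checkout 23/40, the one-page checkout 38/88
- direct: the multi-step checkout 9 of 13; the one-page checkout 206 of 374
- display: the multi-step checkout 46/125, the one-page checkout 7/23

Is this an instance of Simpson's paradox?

Yes

Email: the multi-step checkout 33/63 = 52.4%, the one-page checkout 36/82 = 43.9% → the multi-step checkout
Search: the multi-step checkout 23/40 = 57.5%, the one-page checkout 38/88 = 43.2% → the multi-step checkout
Direct: the multi-step checkout 9/13 = 69.2%, the one-page checkout 206/374 = 55.1% → the multi-step checkout
Display: the multi-step checkout 46/125 = 36.8%, the one-page checkout 7/23 = 30.4% → the multi-step checkout
Overall: the multi-step checkout 111/241 = 46.1%, the one-page checkout 287/567 = 50.6% → the one-page checkout
The multi-step checkout wins each traffic group but the one-page checkout wins overall — the comparison reverses. The multi-step checkout's sessions skew toward display, which has a lower base rate.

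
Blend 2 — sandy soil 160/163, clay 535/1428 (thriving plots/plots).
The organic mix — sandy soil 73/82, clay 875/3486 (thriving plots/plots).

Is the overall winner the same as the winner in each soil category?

Yes

Sandy soil: Blend 2 160/163 = 98.2%, the organic mix 73/82 = 89.0% → Blend 2
Clay: Blend 2 535/1428 = 37.5%, the organic mix 875/3486 = 25.1% → Blend 2
Overall: Blend 2 695/1591 = 43.7%, the organic mix 948/3568 = 26.6% → Blend 2
Blend 2 wins overall and in every soil group — no reversal.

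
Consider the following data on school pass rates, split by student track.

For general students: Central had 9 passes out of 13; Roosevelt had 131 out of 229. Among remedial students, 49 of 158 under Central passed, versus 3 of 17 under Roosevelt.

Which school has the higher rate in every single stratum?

Central

General: Central 9/13 = 69.2%, Roosevelt 131/229 = 57.2% → Central
Remedial: Central 49/158 = 31.0%, Roosevelt 3/17 = 17.6% → Central
Central has the higher rate in both groups.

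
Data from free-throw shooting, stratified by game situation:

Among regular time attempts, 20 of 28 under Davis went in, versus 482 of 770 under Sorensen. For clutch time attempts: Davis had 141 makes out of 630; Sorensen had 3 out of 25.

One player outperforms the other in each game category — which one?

Davis

Regular time: Davis 20/28 = 71.4%, Sorensen 482/770 = 62.6% → Davis
Clutch time: Davis 141/630 = 22.4%, Sorensen 3/25 = 12.0% → Davis
Davis has the higher rate in both groups.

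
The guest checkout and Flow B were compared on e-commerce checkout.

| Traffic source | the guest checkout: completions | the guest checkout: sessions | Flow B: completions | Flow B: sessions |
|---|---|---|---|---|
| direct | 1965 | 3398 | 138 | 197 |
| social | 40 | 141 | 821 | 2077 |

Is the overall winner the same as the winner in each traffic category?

Direct: the guest checkout 1965/3398 = 57.8%, Flow B 138/197 = 70.1% → Flow B
Social: the guest checkout 40/141 = 28.4%, Flow B 821/2077 = 39.5% → Flow B
Overall: the guest checkout 2005/3539 = 56.7%, Flow B 959/2274 = 42.2% → the guest checkout
Flow B wins each traffic group but the guest checkout wins overall — the comparison reverses. Flow B's sessions skew toward social, which has a lower base rate.

No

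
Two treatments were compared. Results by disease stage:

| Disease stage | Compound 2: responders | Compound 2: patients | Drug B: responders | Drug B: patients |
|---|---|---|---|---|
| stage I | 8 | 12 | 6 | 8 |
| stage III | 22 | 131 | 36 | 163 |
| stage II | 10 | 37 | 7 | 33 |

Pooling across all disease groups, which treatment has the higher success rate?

Stage I: Compound 2 8/12 = 66.7%, Drug B 6/8 = 75.0% → Drug B
Stage III: Compound 2 22/131 = 16.8%, Drug B 36/163 = 22.1% → Drug B
Stage II: Compound 2 10/37 = 27.0%, Drug B 7/33 = 21.2% → Compound 2
Overall: Compound 2 40/180 = 22.2%, Drug B 49/204 = 24.0% → Drug B
(Neither sweeps every disease group, but Drug B has the higher pooled rate.)

Drug B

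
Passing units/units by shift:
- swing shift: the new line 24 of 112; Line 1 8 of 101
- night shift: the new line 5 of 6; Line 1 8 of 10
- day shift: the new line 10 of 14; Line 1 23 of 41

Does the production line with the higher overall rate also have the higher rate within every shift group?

Swing shift: the new line 24/112 = 21.4%, Line 1 8/101 = 7.9% → the new line
Night shift: the new line 5/6 = 83.3%, Line 1 8/10 = 80.0% → the new line
Day shift: the new line 10/14 = 71.4%, Line 1 23/41 = 56.1% → the new line
Overall: the new line 39/132 = 29.5%, Line 1 39/152 = 25.7% → the new line
The new line wins overall and in every shift group — no reversal.

Yes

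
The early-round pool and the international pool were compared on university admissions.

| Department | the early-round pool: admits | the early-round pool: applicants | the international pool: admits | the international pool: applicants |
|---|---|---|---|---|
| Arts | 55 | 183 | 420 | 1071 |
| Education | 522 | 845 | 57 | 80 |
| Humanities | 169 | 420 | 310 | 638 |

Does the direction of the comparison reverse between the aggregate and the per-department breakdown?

Yes

Arts: the early-round pool 55/183 = 30.1%, the international pool 420/1071 = 39.2% → the international pool
Education: the early-round pool 522/845 = 61.8%, the international pool 57/80 = 71.2% → the international pool
Humanities: the early-round pool 169/420 = 40.2%, the international pool 310/638 = 48.6% → the international pool
Overall: the early-round pool 746/1448 = 51.5%, the international pool 787/1789 = 44.0% → the early-round pool
The international pool wins each department group but the early-round pool wins overall — the comparison reverses. The international pool's applicants skew toward Arts, which has a lower base rate.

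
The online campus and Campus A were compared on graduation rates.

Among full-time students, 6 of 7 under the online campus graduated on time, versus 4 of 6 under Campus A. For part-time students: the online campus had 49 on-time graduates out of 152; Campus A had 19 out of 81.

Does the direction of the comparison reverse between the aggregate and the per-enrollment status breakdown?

No

Full-time: the online campus 6/7 = 85.7%, Campus A 4/6 = 66.7% → the online campus
Part-time: the online campus 49/152 = 32.2%, Campus A 19/81 = 23.5% → the online campus
Overall: the online campus 55/159 = 34.6%, Campus A 23/87 = 26.4% → the online campus
The online campus wins overall and in every enrollment group — no reversal.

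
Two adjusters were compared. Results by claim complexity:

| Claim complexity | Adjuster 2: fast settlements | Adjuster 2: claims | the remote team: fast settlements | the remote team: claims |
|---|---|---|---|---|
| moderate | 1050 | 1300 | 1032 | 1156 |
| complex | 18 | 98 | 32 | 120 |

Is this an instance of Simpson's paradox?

Moderate: Adjuster 2 1050/1300 = 80.8%, the remote team 1032/1156 = 89.3% → the remote team
Complex: Adjuster 2 18/98 = 18.4%, the remote team 32/120 = 26.7% → the remote team
Overall: Adjuster 2 1068/1398 = 76.4%, the remote team 1064/1276 = 83.4% → the remote team
The remote team wins overall and in every claim group — no reversal.

No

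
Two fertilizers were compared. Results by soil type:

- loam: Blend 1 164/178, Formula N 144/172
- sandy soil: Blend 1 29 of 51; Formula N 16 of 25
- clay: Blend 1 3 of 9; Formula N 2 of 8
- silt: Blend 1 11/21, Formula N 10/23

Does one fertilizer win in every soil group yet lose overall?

No

Loam: Blend 1 164/178 = 92.1%, Formula N 144/172 = 83.7% → Blend 1
Sandy soil: Blend 1 29/51 = 56.9%, Formula N 16/25 = 64.0% → Formula N
Clay: Blend 1 3/9 = 33.3%, Formula N 2/8 = 25.0% → Blend 1
Silt: Blend 1 11/21 = 52.4%, Formula N 10/23 = 43.5% → Blend 1
Overall: Blend 1 207/259 = 79.9%, Formula N 172/228 = 75.4% → Blend 1
Neither sweeps: Blend 1 wins 3 of 4 groups, Formula N wins 1. Blend 1 wins overall but not every group — no Simpson reversal.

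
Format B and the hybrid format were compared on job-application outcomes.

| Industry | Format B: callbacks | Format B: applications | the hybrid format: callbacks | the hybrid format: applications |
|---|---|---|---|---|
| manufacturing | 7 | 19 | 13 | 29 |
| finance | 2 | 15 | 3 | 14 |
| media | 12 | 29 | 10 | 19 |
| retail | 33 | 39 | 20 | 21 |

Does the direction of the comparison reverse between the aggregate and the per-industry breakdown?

Manufacturing: Format B 7/19 = 36.8%, the hybrid format 13/29 = 44.8% → the hybrid format
Finance: Format B 2/15 = 13.3%, the hybrid format 3/14 = 21.4% → the hybrid format
Media: Format B 12/29 = 41.4%, the hybrid format 10/19 = 52.6% → the hybrid format
Retail: Format B 33/39 = 84.6%, the hybrid format 20/21 = 95.2% → the hybrid format
Overall: Format B 54/102 = 52.9%, the hybrid format 46/83 = 55.4% → the hybrid format
The hybrid format wins overall and in every industry group — no reversal.

No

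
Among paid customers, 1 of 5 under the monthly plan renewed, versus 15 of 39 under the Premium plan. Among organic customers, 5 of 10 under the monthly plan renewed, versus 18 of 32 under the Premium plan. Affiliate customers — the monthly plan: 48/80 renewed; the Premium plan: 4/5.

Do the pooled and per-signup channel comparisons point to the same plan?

Paid: the monthly plan 1/5 = 20.0%, the Premium plan 15/39 = 38.5% → the Premium plan
Organic: the monthly plan 5/10 = 50.0%, the Premium plan 18/32 = 56.2% → the Premium plan
Affiliate: the monthly plan 48/80 = 60.0%, the Premium plan 4/5 = 80.0% → the Premium plan
Overall: the monthly plan 54/95 = 56.8%, the Premium plan 37/76 = 48.7% → the monthly plan
The Premium plan wins each signup group but the monthly plan wins overall — the comparison reverses. The Premium plan's customers skew toward paid, which has a lower base rate.

No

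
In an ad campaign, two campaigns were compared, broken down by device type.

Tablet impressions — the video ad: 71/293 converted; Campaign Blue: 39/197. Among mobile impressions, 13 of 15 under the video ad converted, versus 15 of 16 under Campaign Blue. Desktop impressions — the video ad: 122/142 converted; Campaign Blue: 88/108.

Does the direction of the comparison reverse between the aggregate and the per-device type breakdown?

Tablet: the video ad 71/293 = 24.2%, Campaign Blue 39/197 = 19.8% → the video ad
Mobile: the video ad 13/15 = 86.7%, Campaign Blue 15/16 = 93.8% → Campaign Blue
Desktop: the video ad 122/142 = 85.9%, Campaign Blue 88/108 = 81.5% → the video ad
Overall: the video ad 206/450 = 45.8%, Campaign Blue 142/321 = 44.2% → the video ad
Neither sweeps: the video ad wins 2 of 3 groups, Campaign Blue wins 1. The video ad wins overall but not every group — no Simpson reversal.

No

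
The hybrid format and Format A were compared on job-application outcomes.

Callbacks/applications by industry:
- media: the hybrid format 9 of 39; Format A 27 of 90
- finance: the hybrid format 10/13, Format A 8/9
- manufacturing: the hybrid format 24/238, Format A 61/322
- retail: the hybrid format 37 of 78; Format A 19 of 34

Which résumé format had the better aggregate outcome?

Media: the hybrid format 9/39 = 23.1%, Format A 27/90 = 30.0% → Format A
Finance: the hybrid format 10/13 = 76.9%, Format A 8/9 = 88.9% → Format A
Manufacturing: the hybrid format 24/238 = 10.1%, Format A 61/322 = 18.9% → Format A
Retail: the hybrid format 37/78 = 47.4%, Format A 19/34 = 55.9% → Format A
Overall: the hybrid format 80/368 = 21.7%, Format A 115/455 = 25.3% → Format A

Format A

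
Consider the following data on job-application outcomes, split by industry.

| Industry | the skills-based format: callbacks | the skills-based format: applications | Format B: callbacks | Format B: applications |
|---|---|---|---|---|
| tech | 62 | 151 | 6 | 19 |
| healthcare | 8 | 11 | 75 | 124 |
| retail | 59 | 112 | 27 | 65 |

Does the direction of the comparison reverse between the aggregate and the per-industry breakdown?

Yes

Tech: the skills-based format 62/151 = 41.1%, Format B 6/19 = 31.6% → the skills-based format
Healthcare: the skills-based format 8/11 = 72.7%, Format B 75/124 = 60.5% → the skills-based format
Retail: the skills-based format 59/112 = 52.7%, Format B 27/65 = 41.5% → the skills-based format
Overall: the skills-based format 129/274 = 47.1%, Format B 108/208 = 51.9% → Format B
The skills-based format wins each industry group but Format B wins overall — the comparison reverses. The skills-based format's applications skew toward tech, which has a lower base rate.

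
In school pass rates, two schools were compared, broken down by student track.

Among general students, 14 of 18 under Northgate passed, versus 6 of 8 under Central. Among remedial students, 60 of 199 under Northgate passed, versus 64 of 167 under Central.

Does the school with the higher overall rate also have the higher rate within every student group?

General: Northgate 14/18 = 77.8%, Central 6/8 = 75.0% → Northgate
Remedial: Northgate 60/199 = 30.2%, Central 64/167 = 38.3% → Central
Overall: Northgate 74/217 = 34.1%, Central 70/175 = 40.0% → Central
Neither sweeps: Northgate wins 1 of 2 groups, Central wins 1. Central wins overall but not every group — no Simpson reversal.

No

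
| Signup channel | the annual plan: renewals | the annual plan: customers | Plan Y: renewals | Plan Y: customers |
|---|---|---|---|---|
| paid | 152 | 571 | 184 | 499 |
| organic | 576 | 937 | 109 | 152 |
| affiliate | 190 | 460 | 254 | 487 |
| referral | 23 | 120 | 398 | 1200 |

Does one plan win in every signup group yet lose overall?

Paid: the annual plan 152/571 = 26.6%, Plan Y 184/499 = 36.9% → Plan Y
Organic: the annual plan 576/937 = 61.5%, Plan Y 109/152 = 71.7% → Plan Y
Affiliate: the annual plan 190/460 = 41.3%, Plan Y 254/487 = 52.2% → Plan Y
Referral: the annual plan 23/120 = 19.2%, Plan Y 398/1200 = 33.2% → Plan Y
Overall: the annual plan 941/2088 = 45.1%, Plan Y 945/2338 = 40.4% → the annual plan
Plan Y wins each signup group but the annual plan wins overall — the comparison reverses. Plan Y's customers skew toward referral, which has a lower base rate.

Yes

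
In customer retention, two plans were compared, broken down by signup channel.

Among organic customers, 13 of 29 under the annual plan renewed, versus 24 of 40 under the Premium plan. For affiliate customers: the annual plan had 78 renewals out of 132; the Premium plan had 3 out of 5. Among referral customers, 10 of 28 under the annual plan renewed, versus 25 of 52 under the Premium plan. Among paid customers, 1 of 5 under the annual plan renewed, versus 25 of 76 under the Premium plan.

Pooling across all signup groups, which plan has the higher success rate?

Organic: the annual plan 13/29 = 44.8%, the Premium plan 24/40 = 60.0% → the Premium plan
Affiliate: the annual plan 78/132 = 59.1%, the Premium plan 3/5 = 60.0% → the Premium plan
Referral: the annual plan 10/28 = 35.7%, the Premium plan 25/52 = 48.1% → the Premium plan
Paid: the annual plan 1/5 = 20.0%, the Premium plan 25/76 = 32.9% → the Premium plan
Overall: the annual plan 102/194 = 52.6%, the Premium plan 77/173 = 44.5% → the annual plan
(The Premium plan wins every signup group but the annual plan wins overall — the Premium plan's customers skew toward the low-rate paid group.)

the annual plan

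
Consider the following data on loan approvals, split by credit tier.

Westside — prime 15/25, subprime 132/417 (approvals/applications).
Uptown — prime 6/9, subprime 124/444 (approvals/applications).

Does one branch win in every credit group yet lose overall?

Prime: Westside 15/25 = 60.0%, Uptown 6/9 = 66.7% → Uptown
Subprime: Westside 132/417 = 31.7%, Uptown 124/444 = 27.9% → Westside
Overall: Westside 147/442 = 33.3%, Uptown 130/453 = 28.7% → Westside
Neither sweeps: Westside wins 1 of 2 groups, Uptown wins 1. Westside wins overall but not every group — no Simpson reversal.

No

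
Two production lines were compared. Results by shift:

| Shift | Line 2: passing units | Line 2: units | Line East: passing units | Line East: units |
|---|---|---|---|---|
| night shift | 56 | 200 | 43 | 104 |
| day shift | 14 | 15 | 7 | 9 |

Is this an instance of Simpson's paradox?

Night shift: Line 2 56/200 = 28.0%, Line East 43/104 = 41.3% → Line East
Day shift: Line 2 14/15 = 93.3%, Line East 7/9 = 77.8% → Line 2
Overall: Line 2 70/215 = 32.6%, Line East 50/113 = 44.2% → Line East
Neither sweeps: Line 2 wins 1 of 2 groups, Line East wins 1. Line East wins overall but not every group — no Simpson reversal.

No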